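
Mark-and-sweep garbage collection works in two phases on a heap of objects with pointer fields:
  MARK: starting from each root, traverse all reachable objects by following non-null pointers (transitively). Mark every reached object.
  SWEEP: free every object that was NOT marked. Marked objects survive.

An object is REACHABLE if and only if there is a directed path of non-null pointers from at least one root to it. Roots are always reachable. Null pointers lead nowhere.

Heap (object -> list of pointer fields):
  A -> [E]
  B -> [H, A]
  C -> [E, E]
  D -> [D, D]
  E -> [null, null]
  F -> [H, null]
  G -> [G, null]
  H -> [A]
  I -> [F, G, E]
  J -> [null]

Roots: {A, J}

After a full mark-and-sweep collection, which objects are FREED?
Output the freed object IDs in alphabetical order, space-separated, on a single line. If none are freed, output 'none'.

Roots: A J
Mark A: refs=E, marked=A
Mark J: refs=null, marked=A J
Mark E: refs=null null, marked=A E J
Unmarked (collected): B C D F G H I

Answer: B C D F G H I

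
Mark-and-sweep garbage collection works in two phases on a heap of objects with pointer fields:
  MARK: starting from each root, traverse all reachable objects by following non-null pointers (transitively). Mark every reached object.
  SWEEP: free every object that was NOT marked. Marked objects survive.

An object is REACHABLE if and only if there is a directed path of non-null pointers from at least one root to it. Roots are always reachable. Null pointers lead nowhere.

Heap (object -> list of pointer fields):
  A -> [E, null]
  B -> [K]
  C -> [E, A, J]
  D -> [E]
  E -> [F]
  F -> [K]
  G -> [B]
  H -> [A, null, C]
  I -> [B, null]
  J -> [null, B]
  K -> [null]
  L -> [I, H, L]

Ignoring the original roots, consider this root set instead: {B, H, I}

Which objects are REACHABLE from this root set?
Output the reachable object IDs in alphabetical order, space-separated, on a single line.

Roots: B H I
Mark B: refs=K, marked=B
Mark H: refs=A null C, marked=B H
Mark I: refs=B null, marked=B H I
Mark K: refs=null, marked=B H I K
Mark A: refs=E null, marked=A B H I K
Mark C: refs=E A J, marked=A B C H I K
Mark E: refs=F, marked=A B C E H I K
Mark J: refs=null B, marked=A B C E H I J K
Mark F: refs=K, marked=A B C E F H I J K
Unmarked (collected): D G L

Answer: A B C E F H I J K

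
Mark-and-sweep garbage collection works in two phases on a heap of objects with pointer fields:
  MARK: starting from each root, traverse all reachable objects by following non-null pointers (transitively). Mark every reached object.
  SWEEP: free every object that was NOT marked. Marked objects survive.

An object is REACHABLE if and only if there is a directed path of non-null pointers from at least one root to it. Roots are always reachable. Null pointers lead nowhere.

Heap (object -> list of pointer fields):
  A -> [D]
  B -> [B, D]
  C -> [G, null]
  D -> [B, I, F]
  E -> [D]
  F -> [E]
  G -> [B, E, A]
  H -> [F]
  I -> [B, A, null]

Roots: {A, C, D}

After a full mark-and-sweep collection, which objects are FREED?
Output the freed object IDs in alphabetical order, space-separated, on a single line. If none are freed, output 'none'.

Answer: H

Derivation:
Roots: A C D
Mark A: refs=D, marked=A
Mark C: refs=G null, marked=A C
Mark D: refs=B I F, marked=A C D
Mark G: refs=B E A, marked=A C D G
Mark B: refs=B D, marked=A B C D G
Mark I: refs=B A null, marked=A B C D G I
Mark F: refs=E, marked=A B C D F G I
Mark E: refs=D, marked=A B C D E F G I
Unmarked (collected): H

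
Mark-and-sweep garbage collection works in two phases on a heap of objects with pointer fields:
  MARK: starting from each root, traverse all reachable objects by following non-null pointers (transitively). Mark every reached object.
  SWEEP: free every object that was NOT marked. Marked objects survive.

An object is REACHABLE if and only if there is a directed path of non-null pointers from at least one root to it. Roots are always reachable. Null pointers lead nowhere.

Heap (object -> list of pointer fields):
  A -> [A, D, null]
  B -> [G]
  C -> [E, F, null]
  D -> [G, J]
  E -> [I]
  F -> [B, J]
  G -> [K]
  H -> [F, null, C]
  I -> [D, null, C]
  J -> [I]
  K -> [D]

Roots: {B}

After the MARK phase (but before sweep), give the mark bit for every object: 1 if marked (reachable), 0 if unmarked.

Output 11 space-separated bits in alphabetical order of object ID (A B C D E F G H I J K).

Answer: 0 1 1 1 1 1 1 0 1 1 1

Derivation:
Roots: B
Mark B: refs=G, marked=B
Mark G: refs=K, marked=B G
Mark K: refs=D, marked=B G K
Mark D: refs=G J, marked=B D G K
Mark J: refs=I, marked=B D G J K
Mark I: refs=D null C, marked=B D G I J K
Mark C: refs=E F null, marked=B C D G I J K
Mark E: refs=I, marked=B C D E G I J K
Mark F: refs=B J, marked=B C D E F G I J K
Unmarked (collected): A H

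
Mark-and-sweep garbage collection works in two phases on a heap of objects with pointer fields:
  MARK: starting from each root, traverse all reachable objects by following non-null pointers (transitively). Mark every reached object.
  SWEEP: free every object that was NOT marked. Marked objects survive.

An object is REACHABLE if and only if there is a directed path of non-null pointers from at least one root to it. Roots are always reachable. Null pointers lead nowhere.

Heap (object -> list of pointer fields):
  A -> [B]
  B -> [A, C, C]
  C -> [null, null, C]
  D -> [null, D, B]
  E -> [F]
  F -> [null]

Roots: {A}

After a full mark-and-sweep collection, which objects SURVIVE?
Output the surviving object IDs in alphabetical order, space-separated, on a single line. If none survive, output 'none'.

Roots: A
Mark A: refs=B, marked=A
Mark B: refs=A C C, marked=A B
Mark C: refs=null null C, marked=A B C
Unmarked (collected): D E F

Answer: A B C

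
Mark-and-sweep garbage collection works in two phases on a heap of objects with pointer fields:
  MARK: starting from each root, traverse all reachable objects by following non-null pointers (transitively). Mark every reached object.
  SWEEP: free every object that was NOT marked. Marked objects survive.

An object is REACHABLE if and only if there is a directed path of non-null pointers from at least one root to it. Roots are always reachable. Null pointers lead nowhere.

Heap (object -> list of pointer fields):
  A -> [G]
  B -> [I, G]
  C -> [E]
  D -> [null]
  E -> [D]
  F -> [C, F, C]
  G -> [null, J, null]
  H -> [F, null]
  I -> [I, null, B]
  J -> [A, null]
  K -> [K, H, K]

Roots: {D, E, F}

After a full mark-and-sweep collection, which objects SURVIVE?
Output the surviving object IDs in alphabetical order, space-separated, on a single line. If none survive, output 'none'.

Answer: C D E F

Derivation:
Roots: D E F
Mark D: refs=null, marked=D
Mark E: refs=D, marked=D E
Mark F: refs=C F C, marked=D E F
Mark C: refs=E, marked=C D E F
Unmarked (collected): A B G H I J K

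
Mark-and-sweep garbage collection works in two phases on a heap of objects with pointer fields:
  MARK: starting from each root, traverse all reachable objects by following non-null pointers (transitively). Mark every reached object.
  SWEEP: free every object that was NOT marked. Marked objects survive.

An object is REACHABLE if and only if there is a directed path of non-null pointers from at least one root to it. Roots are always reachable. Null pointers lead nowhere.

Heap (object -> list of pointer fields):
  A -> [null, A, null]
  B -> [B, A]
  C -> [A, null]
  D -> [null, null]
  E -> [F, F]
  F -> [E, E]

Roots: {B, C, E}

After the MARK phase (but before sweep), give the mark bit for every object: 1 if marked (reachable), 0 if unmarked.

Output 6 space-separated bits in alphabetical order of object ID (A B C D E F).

Answer: 1 1 1 0 1 1

Derivation:
Roots: B C E
Mark B: refs=B A, marked=B
Mark C: refs=A null, marked=B C
Mark E: refs=F F, marked=B C E
Mark A: refs=null A null, marked=A B C E
Mark F: refs=E E, marked=A B C E F
Unmarked (collected): D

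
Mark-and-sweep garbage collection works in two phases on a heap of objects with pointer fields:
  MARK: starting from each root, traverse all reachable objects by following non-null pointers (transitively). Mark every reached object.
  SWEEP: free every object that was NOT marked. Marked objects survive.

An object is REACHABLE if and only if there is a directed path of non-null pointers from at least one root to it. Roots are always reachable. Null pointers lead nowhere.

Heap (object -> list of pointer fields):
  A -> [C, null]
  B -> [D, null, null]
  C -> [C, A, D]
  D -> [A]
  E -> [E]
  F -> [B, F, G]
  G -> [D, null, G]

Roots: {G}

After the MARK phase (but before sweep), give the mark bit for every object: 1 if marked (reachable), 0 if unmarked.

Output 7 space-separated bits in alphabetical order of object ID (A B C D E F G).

Roots: G
Mark G: refs=D null G, marked=G
Mark D: refs=A, marked=D G
Mark A: refs=C null, marked=A D G
Mark C: refs=C A D, marked=A C D G
Unmarked (collected): B E F

Answer: 1 0 1 1 0 0 1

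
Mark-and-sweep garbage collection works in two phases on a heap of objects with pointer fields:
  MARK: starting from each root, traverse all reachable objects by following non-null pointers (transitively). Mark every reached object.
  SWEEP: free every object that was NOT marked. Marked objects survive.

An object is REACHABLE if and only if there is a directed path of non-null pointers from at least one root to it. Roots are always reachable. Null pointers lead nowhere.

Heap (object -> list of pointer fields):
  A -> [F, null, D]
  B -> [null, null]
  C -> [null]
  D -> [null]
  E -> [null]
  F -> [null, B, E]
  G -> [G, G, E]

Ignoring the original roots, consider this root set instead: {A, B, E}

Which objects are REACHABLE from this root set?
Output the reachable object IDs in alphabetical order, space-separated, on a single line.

Roots: A B E
Mark A: refs=F null D, marked=A
Mark B: refs=null null, marked=A B
Mark E: refs=null, marked=A B E
Mark F: refs=null B E, marked=A B E F
Mark D: refs=null, marked=A B D E F
Unmarked (collected): C G

Answer: A B D E F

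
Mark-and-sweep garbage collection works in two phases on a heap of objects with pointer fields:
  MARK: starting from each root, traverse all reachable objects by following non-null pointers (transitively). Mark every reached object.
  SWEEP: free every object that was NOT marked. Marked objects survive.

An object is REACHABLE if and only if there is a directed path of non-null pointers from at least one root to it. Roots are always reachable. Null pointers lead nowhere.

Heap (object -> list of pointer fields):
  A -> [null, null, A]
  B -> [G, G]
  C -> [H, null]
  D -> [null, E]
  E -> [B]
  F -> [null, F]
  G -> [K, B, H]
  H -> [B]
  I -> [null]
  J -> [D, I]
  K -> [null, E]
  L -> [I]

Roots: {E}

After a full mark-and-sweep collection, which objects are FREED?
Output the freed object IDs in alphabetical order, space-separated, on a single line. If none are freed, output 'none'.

Answer: A C D F I J L

Derivation:
Roots: E
Mark E: refs=B, marked=E
Mark B: refs=G G, marked=B E
Mark G: refs=K B H, marked=B E G
Mark K: refs=null E, marked=B E G K
Mark H: refs=B, marked=B E G H K
Unmarked (collected): A C D F I J L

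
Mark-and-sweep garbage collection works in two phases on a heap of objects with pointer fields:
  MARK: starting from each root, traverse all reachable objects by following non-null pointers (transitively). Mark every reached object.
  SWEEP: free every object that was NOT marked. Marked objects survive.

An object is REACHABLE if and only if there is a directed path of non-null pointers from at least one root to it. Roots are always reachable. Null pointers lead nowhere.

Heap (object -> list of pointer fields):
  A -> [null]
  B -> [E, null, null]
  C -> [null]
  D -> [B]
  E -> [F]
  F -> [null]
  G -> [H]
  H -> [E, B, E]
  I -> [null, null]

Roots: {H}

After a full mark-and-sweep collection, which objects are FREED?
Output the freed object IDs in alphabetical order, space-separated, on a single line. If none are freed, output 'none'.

Answer: A C D G I

Derivation:
Roots: H
Mark H: refs=E B E, marked=H
Mark E: refs=F, marked=E H
Mark B: refs=E null null, marked=B E H
Mark F: refs=null, marked=B E F H
Unmarked (collected): A C D G I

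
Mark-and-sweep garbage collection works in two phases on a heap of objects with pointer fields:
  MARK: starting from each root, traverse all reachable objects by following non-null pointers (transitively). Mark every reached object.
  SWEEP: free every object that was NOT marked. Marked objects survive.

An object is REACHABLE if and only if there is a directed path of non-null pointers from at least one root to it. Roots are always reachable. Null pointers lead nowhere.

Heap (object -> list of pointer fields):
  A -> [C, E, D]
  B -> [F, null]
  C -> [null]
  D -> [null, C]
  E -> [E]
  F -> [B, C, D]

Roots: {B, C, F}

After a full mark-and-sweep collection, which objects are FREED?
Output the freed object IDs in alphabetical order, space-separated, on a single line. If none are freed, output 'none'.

Answer: A E

Derivation:
Roots: B C F
Mark B: refs=F null, marked=B
Mark C: refs=null, marked=B C
Mark F: refs=B C D, marked=B C F
Mark D: refs=null C, marked=B C D F
Unmarked (collected): A E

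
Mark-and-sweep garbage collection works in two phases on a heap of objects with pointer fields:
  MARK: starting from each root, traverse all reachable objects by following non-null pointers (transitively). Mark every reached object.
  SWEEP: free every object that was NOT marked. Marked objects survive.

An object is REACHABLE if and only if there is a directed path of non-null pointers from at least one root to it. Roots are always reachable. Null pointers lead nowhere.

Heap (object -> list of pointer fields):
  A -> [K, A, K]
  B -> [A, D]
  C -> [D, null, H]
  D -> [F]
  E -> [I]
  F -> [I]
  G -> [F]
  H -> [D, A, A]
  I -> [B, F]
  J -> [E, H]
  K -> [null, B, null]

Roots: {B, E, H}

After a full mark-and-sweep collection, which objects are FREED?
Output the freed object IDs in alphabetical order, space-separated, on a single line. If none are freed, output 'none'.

Answer: C G J

Derivation:
Roots: B E H
Mark B: refs=A D, marked=B
Mark E: refs=I, marked=B E
Mark H: refs=D A A, marked=B E H
Mark A: refs=K A K, marked=A B E H
Mark D: refs=F, marked=A B D E H
Mark I: refs=B F, marked=A B D E H I
Mark K: refs=null B null, marked=A B D E H I K
Mark F: refs=I, marked=A B D E F H I K
Unmarked (collected): C G J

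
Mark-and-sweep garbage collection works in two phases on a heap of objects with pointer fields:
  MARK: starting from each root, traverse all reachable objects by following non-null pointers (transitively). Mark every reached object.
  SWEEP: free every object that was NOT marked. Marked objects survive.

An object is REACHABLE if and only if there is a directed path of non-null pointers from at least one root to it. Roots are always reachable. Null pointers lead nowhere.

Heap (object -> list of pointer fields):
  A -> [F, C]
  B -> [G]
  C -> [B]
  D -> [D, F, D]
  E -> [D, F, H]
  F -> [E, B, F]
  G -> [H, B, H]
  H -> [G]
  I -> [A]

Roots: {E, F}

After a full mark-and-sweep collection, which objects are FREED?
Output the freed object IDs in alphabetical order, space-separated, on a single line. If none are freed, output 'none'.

Roots: E F
Mark E: refs=D F H, marked=E
Mark F: refs=E B F, marked=E F
Mark D: refs=D F D, marked=D E F
Mark H: refs=G, marked=D E F H
Mark B: refs=G, marked=B D E F H
Mark G: refs=H B H, marked=B D E F G H
Unmarked (collected): A C I

Answer: A C I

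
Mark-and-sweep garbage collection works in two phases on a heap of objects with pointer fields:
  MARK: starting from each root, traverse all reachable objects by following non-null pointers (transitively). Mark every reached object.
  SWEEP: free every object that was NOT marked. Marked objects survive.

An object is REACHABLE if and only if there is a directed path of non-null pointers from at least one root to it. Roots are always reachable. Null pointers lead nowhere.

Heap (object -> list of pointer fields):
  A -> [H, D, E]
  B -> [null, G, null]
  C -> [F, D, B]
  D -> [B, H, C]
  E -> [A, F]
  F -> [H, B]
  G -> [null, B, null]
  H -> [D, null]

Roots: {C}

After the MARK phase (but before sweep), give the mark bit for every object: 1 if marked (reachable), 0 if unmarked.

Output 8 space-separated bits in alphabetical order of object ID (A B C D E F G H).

Roots: C
Mark C: refs=F D B, marked=C
Mark F: refs=H B, marked=C F
Mark D: refs=B H C, marked=C D F
Mark B: refs=null G null, marked=B C D F
Mark H: refs=D null, marked=B C D F H
Mark G: refs=null B null, marked=B C D F G H
Unmarked (collected): A E

Answer: 0 1 1 1 0 1 1 1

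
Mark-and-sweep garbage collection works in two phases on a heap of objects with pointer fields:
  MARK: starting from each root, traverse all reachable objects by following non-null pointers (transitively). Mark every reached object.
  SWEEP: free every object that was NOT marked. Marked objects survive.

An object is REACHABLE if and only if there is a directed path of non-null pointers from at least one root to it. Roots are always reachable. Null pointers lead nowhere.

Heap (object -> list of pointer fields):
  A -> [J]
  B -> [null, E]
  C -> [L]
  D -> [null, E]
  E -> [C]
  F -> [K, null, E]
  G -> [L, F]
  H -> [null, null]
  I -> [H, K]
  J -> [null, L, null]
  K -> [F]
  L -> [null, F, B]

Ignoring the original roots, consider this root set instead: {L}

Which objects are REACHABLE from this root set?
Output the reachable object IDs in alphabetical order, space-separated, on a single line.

Roots: L
Mark L: refs=null F B, marked=L
Mark F: refs=K null E, marked=F L
Mark B: refs=null E, marked=B F L
Mark K: refs=F, marked=B F K L
Mark E: refs=C, marked=B E F K L
Mark C: refs=L, marked=B C E F K L
Unmarked (collected): A D G H I J

Answer: B C E F K L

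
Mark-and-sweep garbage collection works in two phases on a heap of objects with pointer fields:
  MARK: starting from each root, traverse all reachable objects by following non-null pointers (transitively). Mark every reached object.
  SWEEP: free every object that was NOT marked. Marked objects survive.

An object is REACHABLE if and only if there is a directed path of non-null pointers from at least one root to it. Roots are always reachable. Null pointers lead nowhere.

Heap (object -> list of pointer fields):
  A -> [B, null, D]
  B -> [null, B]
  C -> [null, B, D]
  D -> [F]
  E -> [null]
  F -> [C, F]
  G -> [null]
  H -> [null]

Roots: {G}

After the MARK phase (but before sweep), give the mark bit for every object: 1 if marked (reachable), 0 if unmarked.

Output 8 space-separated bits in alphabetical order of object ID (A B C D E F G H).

Roots: G
Mark G: refs=null, marked=G
Unmarked (collected): A B C D E F H

Answer: 0 0 0 0 0 0 1 0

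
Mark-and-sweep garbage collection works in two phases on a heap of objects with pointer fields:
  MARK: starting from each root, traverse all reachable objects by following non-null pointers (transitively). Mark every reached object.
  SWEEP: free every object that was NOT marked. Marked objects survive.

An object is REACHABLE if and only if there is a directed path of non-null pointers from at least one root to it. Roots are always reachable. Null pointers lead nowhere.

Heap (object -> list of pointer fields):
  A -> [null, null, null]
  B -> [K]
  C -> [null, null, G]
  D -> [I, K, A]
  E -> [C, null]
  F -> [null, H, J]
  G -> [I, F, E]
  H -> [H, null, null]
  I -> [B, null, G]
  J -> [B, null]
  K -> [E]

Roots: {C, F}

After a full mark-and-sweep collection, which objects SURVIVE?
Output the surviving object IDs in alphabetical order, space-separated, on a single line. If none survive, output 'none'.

Roots: C F
Mark C: refs=null null G, marked=C
Mark F: refs=null H J, marked=C F
Mark G: refs=I F E, marked=C F G
Mark H: refs=H null null, marked=C F G H
Mark J: refs=B null, marked=C F G H J
Mark I: refs=B null G, marked=C F G H I J
Mark E: refs=C null, marked=C E F G H I J
Mark B: refs=K, marked=B C E F G H I J
Mark K: refs=E, marked=B C E F G H I J K
Unmarked (collected): A D

Answer: B C E F G H I J K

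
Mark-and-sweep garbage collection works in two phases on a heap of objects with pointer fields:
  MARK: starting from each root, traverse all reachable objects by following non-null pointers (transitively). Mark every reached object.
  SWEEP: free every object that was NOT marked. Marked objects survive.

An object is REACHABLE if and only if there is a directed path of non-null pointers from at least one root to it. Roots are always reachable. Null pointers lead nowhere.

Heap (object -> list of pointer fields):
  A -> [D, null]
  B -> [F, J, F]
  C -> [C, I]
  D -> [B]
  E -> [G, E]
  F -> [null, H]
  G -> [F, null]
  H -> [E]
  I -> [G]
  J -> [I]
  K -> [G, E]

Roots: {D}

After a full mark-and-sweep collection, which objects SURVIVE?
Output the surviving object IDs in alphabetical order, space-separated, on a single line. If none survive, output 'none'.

Answer: B D E F G H I J

Derivation:
Roots: D
Mark D: refs=B, marked=D
Mark B: refs=F J F, marked=B D
Mark F: refs=null H, marked=B D F
Mark J: refs=I, marked=B D F J
Mark H: refs=E, marked=B D F H J
Mark I: refs=G, marked=B D F H I J
Mark E: refs=G E, marked=B D E F H I J
Mark G: refs=F null, marked=B D E F G H I J
Unmarked (collected): A C K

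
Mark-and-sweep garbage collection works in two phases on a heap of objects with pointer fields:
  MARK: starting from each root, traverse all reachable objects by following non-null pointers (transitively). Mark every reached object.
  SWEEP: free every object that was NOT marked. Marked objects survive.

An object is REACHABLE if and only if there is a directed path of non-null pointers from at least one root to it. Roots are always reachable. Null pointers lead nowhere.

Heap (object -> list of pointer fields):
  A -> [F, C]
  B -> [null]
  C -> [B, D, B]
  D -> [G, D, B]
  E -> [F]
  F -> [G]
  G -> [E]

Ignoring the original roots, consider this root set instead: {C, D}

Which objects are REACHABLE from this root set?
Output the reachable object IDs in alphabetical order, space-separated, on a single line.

Roots: C D
Mark C: refs=B D B, marked=C
Mark D: refs=G D B, marked=C D
Mark B: refs=null, marked=B C D
Mark G: refs=E, marked=B C D G
Mark E: refs=F, marked=B C D E G
Mark F: refs=G, marked=B C D E F G
Unmarked (collected): A

Answer: B C D E F G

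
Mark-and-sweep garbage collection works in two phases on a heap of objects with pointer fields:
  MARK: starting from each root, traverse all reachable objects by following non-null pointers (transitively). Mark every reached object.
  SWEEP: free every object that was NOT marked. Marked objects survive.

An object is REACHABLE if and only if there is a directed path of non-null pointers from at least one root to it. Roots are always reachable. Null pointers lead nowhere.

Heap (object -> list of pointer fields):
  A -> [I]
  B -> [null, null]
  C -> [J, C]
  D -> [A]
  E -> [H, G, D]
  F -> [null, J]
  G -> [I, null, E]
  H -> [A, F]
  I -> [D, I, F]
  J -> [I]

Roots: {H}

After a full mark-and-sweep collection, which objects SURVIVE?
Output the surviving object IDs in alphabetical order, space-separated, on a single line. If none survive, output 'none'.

Answer: A D F H I J

Derivation:
Roots: H
Mark H: refs=A F, marked=H
Mark A: refs=I, marked=A H
Mark F: refs=null J, marked=A F H
Mark I: refs=D I F, marked=A F H I
Mark J: refs=I, marked=A F H I J
Mark D: refs=A, marked=A D F H I J
Unmarked (collected): B C E G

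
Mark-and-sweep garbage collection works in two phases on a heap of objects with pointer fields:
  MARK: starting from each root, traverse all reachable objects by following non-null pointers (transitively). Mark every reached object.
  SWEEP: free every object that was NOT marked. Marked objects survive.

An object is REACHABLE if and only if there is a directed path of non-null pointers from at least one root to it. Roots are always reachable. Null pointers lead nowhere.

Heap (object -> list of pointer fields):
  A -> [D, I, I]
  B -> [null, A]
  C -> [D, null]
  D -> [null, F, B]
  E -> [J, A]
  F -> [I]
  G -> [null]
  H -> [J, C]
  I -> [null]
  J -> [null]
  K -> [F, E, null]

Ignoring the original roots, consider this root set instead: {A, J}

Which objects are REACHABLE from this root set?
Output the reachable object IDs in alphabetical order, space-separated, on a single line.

Roots: A J
Mark A: refs=D I I, marked=A
Mark J: refs=null, marked=A J
Mark D: refs=null F B, marked=A D J
Mark I: refs=null, marked=A D I J
Mark F: refs=I, marked=A D F I J
Mark B: refs=null A, marked=A B D F I J
Unmarked (collected): C E G H K

Answer: A B D F I J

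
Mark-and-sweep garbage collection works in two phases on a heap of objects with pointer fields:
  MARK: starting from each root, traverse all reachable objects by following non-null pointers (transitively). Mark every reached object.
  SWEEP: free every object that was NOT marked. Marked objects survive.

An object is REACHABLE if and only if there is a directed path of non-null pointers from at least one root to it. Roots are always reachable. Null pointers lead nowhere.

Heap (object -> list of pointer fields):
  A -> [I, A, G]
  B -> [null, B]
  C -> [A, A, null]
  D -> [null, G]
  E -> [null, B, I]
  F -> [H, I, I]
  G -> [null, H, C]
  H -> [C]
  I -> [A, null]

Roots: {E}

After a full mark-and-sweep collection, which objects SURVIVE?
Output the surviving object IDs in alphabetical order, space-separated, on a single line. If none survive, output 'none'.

Roots: E
Mark E: refs=null B I, marked=E
Mark B: refs=null B, marked=B E
Mark I: refs=A null, marked=B E I
Mark A: refs=I A G, marked=A B E I
Mark G: refs=null H C, marked=A B E G I
Mark H: refs=C, marked=A B E G H I
Mark C: refs=A A null, marked=A B C E G H I
Unmarked (collected): D F

Answer: A B C E G H I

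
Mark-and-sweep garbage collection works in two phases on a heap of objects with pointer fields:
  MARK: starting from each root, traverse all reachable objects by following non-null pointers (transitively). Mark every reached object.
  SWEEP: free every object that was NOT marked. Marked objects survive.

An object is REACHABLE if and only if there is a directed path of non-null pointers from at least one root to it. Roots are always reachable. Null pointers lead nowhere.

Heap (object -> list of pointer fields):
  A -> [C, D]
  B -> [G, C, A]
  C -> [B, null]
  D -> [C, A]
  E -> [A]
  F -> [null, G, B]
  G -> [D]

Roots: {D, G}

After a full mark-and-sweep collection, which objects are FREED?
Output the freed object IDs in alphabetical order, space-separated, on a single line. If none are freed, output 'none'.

Answer: E F

Derivation:
Roots: D G
Mark D: refs=C A, marked=D
Mark G: refs=D, marked=D G
Mark C: refs=B null, marked=C D G
Mark A: refs=C D, marked=A C D G
Mark B: refs=G C A, marked=A B C D G
Unmarked (collected): E F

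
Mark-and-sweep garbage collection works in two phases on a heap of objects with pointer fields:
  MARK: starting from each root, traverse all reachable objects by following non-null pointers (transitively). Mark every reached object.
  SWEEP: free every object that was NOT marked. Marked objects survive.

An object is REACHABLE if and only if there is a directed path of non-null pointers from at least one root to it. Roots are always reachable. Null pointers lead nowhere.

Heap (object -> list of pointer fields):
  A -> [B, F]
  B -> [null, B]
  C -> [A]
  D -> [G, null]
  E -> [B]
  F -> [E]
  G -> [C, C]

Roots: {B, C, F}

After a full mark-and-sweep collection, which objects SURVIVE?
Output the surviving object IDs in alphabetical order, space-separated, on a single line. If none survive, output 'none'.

Roots: B C F
Mark B: refs=null B, marked=B
Mark C: refs=A, marked=B C
Mark F: refs=E, marked=B C F
Mark A: refs=B F, marked=A B C F
Mark E: refs=B, marked=A B C E F
Unmarked (collected): D G

Answer: A B C E F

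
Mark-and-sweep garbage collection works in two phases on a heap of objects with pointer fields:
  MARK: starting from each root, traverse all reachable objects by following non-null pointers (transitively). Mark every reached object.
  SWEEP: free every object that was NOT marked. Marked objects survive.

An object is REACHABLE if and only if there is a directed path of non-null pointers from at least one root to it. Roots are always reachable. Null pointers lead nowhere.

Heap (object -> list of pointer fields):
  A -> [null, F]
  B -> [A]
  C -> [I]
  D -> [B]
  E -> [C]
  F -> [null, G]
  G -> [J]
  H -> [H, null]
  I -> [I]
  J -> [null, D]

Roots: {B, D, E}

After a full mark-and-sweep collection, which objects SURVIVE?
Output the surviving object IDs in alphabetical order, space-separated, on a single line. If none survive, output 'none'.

Answer: A B C D E F G I J

Derivation:
Roots: B D E
Mark B: refs=A, marked=B
Mark D: refs=B, marked=B D
Mark E: refs=C, marked=B D E
Mark A: refs=null F, marked=A B D E
Mark C: refs=I, marked=A B C D E
Mark F: refs=null G, marked=A B C D E F
Mark I: refs=I, marked=A B C D E F I
Mark G: refs=J, marked=A B C D E F G I
Mark J: refs=null D, marked=A B C D E F G I J
Unmarked (collected): H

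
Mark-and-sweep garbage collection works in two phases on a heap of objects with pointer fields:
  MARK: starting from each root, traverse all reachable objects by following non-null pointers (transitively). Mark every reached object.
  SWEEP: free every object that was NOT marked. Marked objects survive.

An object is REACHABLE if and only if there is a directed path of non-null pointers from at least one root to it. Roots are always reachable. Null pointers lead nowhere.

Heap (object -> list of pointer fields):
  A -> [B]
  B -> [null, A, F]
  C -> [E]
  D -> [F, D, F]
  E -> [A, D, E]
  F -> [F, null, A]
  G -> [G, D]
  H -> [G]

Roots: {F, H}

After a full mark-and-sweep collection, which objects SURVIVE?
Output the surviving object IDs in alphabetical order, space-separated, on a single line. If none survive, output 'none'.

Roots: F H
Mark F: refs=F null A, marked=F
Mark H: refs=G, marked=F H
Mark A: refs=B, marked=A F H
Mark G: refs=G D, marked=A F G H
Mark B: refs=null A F, marked=A B F G H
Mark D: refs=F D F, marked=A B D F G H
Unmarked (collected): C E

Answer: A B D F G H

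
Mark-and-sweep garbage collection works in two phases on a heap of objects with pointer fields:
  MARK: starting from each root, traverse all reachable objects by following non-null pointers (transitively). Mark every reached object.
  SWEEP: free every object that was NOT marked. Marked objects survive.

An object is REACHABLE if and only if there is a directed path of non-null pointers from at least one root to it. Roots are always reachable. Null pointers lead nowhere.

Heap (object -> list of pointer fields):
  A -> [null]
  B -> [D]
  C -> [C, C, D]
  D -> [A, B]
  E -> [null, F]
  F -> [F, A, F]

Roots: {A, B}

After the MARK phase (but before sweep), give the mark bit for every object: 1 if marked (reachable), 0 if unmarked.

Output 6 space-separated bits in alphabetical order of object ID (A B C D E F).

Answer: 1 1 0 1 0 0

Derivation:
Roots: A B
Mark A: refs=null, marked=A
Mark B: refs=D, marked=A B
Mark D: refs=A B, marked=A B D
Unmarked (collected): C E F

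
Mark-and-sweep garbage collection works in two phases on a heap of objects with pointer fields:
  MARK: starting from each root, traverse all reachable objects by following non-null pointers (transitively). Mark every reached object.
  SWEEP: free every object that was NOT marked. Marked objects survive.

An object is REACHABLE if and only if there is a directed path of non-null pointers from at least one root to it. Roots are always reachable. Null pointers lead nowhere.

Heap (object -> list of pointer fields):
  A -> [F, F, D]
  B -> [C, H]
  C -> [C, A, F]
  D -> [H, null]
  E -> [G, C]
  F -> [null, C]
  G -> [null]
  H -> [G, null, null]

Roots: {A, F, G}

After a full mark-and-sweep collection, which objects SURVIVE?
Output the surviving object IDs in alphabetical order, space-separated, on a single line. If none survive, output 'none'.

Roots: A F G
Mark A: refs=F F D, marked=A
Mark F: refs=null C, marked=A F
Mark G: refs=null, marked=A F G
Mark D: refs=H null, marked=A D F G
Mark C: refs=C A F, marked=A C D F G
Mark H: refs=G null null, marked=A C D F G H
Unmarked (collected): B E

Answer: A C D F G H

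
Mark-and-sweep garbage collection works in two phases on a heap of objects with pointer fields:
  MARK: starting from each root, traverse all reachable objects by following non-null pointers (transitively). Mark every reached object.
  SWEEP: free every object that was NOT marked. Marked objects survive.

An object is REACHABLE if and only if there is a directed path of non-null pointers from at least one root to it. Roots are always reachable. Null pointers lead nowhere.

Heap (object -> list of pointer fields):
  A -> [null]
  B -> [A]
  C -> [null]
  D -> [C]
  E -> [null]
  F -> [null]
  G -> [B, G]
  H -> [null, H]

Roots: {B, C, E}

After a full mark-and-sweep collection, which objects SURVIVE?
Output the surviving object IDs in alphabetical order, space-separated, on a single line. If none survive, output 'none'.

Answer: A B C E

Derivation:
Roots: B C E
Mark B: refs=A, marked=B
Mark C: refs=null, marked=B C
Mark E: refs=null, marked=B C E
Mark A: refs=null, marked=A B C E
Unmarked (collected): D F G H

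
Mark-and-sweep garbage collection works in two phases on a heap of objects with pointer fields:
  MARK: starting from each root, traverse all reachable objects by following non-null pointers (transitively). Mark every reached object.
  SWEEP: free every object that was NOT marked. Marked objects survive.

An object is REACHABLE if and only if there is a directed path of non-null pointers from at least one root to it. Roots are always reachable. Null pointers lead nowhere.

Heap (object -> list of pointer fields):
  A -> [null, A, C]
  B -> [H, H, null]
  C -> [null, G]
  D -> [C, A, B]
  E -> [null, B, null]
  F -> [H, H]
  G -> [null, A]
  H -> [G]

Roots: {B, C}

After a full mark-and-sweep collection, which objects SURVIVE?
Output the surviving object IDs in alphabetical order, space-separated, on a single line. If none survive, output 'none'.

Roots: B C
Mark B: refs=H H null, marked=B
Mark C: refs=null G, marked=B C
Mark H: refs=G, marked=B C H
Mark G: refs=null A, marked=B C G H
Mark A: refs=null A C, marked=A B C G H
Unmarked (collected): D E F

Answer: A B C G H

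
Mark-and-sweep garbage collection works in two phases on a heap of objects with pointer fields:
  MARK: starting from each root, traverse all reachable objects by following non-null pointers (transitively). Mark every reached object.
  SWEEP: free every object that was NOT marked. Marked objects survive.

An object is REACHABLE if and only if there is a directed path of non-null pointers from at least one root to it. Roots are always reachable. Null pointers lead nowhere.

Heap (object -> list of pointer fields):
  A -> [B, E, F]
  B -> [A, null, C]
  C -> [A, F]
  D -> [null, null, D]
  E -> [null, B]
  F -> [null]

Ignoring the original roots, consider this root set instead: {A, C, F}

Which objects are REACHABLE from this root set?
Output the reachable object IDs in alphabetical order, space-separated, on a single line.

Answer: A B C E F

Derivation:
Roots: A C F
Mark A: refs=B E F, marked=A
Mark C: refs=A F, marked=A C
Mark F: refs=null, marked=A C F
Mark B: refs=A null C, marked=A B C F
Mark E: refs=null B, marked=A B C E F
Unmarked (collected): D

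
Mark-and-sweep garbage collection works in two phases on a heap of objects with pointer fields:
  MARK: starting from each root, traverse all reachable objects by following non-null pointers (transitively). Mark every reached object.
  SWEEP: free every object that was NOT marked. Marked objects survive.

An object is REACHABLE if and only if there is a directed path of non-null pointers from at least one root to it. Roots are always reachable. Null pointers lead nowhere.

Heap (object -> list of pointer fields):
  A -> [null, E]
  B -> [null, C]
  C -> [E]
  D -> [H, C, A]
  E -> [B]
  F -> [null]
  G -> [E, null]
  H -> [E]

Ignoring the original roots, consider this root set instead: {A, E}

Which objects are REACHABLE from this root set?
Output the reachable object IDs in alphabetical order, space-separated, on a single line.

Roots: A E
Mark A: refs=null E, marked=A
Mark E: refs=B, marked=A E
Mark B: refs=null C, marked=A B E
Mark C: refs=E, marked=A B C E
Unmarked (collected): D F G H

Answer: A B C E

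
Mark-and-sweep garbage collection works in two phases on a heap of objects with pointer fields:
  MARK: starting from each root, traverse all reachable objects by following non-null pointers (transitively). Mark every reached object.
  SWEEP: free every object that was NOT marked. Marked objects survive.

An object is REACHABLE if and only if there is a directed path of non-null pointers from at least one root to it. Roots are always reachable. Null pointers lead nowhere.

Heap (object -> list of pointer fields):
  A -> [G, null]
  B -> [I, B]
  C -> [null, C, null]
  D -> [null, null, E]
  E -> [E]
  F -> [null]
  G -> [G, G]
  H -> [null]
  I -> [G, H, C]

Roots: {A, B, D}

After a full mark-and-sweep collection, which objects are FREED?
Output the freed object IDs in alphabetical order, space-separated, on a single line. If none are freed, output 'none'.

Answer: F

Derivation:
Roots: A B D
Mark A: refs=G null, marked=A
Mark B: refs=I B, marked=A B
Mark D: refs=null null E, marked=A B D
Mark G: refs=G G, marked=A B D G
Mark I: refs=G H C, marked=A B D G I
Mark E: refs=E, marked=A B D E G I
Mark H: refs=null, marked=A B D E G H I
Mark C: refs=null C null, marked=A B C D E G H I
Unmarked (collected): F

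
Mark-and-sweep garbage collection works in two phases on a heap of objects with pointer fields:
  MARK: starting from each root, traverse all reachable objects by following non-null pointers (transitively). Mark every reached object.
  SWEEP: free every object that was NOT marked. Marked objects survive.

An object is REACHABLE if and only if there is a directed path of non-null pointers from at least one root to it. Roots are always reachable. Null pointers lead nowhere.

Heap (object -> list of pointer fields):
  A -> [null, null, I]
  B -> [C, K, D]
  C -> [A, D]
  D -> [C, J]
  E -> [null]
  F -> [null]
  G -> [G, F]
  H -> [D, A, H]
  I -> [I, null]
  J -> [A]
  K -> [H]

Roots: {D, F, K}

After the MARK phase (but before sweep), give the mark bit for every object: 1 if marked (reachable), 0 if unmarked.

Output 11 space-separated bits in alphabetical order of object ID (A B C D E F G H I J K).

Answer: 1 0 1 1 0 1 0 1 1 1 1

Derivation:
Roots: D F K
Mark D: refs=C J, marked=D
Mark F: refs=null, marked=D F
Mark K: refs=H, marked=D F K
Mark C: refs=A D, marked=C D F K
Mark J: refs=A, marked=C D F J K
Mark H: refs=D A H, marked=C D F H J K
Mark A: refs=null null I, marked=A C D F H J K
Mark I: refs=I null, marked=A C D F H I J K
Unmarked (collected): B E G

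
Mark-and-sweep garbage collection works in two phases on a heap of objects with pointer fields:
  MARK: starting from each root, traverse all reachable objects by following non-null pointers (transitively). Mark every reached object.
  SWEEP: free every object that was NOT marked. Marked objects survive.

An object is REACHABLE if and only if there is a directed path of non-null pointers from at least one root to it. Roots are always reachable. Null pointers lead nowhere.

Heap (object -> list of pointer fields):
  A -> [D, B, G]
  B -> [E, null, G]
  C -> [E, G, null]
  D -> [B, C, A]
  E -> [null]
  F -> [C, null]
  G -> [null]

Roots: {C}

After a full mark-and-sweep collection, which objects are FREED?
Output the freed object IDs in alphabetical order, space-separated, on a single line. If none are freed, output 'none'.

Roots: C
Mark C: refs=E G null, marked=C
Mark E: refs=null, marked=C E
Mark G: refs=null, marked=C E G
Unmarked (collected): A B D F

Answer: A B D F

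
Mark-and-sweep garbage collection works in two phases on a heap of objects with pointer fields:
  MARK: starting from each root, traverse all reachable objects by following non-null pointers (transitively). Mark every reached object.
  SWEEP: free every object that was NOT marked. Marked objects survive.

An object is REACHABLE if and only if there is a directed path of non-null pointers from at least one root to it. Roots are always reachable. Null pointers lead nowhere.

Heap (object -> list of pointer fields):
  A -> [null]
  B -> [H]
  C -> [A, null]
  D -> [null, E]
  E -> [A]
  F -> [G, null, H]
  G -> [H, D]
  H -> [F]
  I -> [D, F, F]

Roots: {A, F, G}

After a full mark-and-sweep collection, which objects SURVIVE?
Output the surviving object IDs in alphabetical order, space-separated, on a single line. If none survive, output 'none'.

Answer: A D E F G H

Derivation:
Roots: A F G
Mark A: refs=null, marked=A
Mark F: refs=G null H, marked=A F
Mark G: refs=H D, marked=A F G
Mark H: refs=F, marked=A F G H
Mark D: refs=null E, marked=A D F G H
Mark E: refs=A, marked=A D E F G H
Unmarked (collected): B C I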